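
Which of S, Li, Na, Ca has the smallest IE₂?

Ca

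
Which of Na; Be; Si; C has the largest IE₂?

Na

Consider each +1 ion: Na⁺ is the bare [Ne] core; Be⁺ still has 1 valence electron; Si⁺ still has 3 valence electrons; C⁺ still has 3 valence electrons.
Breaking into a closed-shell core is much more expensive than removing a leftover valence electron — Na has the largest IE_2 here.
Valence configurations: Be⁺ [He]2s¹, Si⁺ [Ne]3s²3p¹, C⁺ [He]2s²2p¹.
Tabulated IE_2 (kJ/mol): Na 4562, Be 1757, Si 1577, C 2353.
Overall IE_2 order: Si < Be < C < Na.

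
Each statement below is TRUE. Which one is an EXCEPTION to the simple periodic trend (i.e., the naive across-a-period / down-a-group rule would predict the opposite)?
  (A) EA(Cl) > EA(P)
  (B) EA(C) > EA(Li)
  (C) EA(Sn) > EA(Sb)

The general trend: electron affinity increases across a period and decreases down a group.
(A) Cl (period 3, group 17) vs P (period 3, group 15): the stated order agrees with the simple trend.
(B) C (period 2, group 14) vs Li (period 2, group 1): the stated order agrees with the simple trend.
(C) Sn (period 5, group 14) vs Sb (period 5, group 15): the stated order contradicts the simple trend.
The exception is (C): adding an electron to Sb's half-filled 5p³ is unfavourable, so Sn has the more exothermic EA.

(C)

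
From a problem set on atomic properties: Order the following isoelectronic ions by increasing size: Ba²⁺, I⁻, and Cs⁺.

All of these have 54 electrons, so size is governed by nuclear charge alone: the more protons, the stronger the pull on the same electron cloud, and the smaller the ion.
Nuclear charges: Ba²⁺ (Z=56), Cs⁺ (Z=55), I⁻ (Z=53).
Smallest to largest: Ba²⁺ < Cs⁺ < I⁻.

Ba²⁺ < Cs⁺ < I⁻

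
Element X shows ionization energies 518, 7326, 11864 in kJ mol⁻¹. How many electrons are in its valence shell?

1

Look for the largest jump between consecutive ionization energies: IE2/IE1 ≈ 14.1, far larger than any earlier ratio.
That jump marks the point where a core electron is being removed. So the atom has 1 valence electron.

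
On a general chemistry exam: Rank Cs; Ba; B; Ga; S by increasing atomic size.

B is in period 2, group 13; S is in period 3, group 16; Ga is in period 4, group 13; Cs is in period 6, group 1; Ba is in period 6, group 2.
Atomic radius shrinks across a period as nuclear charge pulls the same shell inward, and grows down a group as new shells are added.
Here both period and group differ, so the two effects have to be weighed against each other.
S > B: the two effects oppose for this pair; the down-group effect wins (103 vs 85 pm).
Ga > S: both effects reinforce here, so Ga is clearly the larger of the two.
Ba > Ga: relative to Ga, both the across-period and down-group shifts push Ba's atomic radius up.
Cs > Ba: both are in period 6; the period trend gives Cs the larger value.
Approximate values (pm): B 85, S 103, Ga 124, Cs 232, Ba 196.
So from smallest to largest: B < S < Ga < Ba < Cs.

B < S < Ga < Ba < Cs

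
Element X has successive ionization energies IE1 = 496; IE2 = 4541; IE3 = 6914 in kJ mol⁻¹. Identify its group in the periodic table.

Group 1

Look for the largest jump between consecutive ionization energies: IE2/IE1 ≈ 9.2, far larger than any earlier ratio.
That jump marks the point where a core electron is being removed. So the atom has 1 valence electron.
A main-group element with 1 valence electron is in group 1.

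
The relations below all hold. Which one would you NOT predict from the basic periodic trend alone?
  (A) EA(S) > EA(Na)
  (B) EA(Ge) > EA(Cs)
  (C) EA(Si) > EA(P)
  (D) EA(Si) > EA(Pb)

(C)

The general trend: electron affinity increases across a period and decreases down a group.
(A) S (period 3, group 16) vs Na (period 3, group 1): the stated order agrees with the simple trend.
(B) Ge (period 4, group 14) vs Cs (period 6, group 1): the stated order agrees with the simple trend.
(C) Si (period 3, group 14) vs P (period 3, group 15): the stated order contradicts the simple trend.
(D) Si (period 3, group 14) vs Pb (period 6, group 14): the stated order agrees with the simple trend.
The exception is (C): adding an electron to P's half-filled 3p³ is unfavourable, so Si (3p²) has the more exothermic EA.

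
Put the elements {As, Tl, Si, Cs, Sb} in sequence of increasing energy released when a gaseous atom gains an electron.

Si is in period 3, group 14; As is in period 4, group 15; Sb is in period 5, group 15; Cs is in period 6, group 1; Tl is in period 6, group 13.
Adding an electron releases more energy for atoms nearer the top right (short of the noble gases).
Neither a single period nor a single group — weigh both effects.
Cs > Tl: this pair runs against the simple trend — see the exception note.
As > Cs: relative to Cs, both the across-period and down-group shifts push As's electron affinity up.
Sb > As: this pair runs against the simple trend — see the exception note.
Si > Sb: period and group pull opposite ways; the down-group shift dominates (134 vs 103 kJ/mol).
Note the exception: Cs has a higher electron affinity than Tl, contrary to the simple trend — Tl's ns²np¹ configuration gives only a small electron affinity — the sparsely filled np subshell binds an added electron weakly.
Note the exception: Sb has a higher electron affinity than As, contrary to the simple trend — both are half-filled np³, but the pairing/repulsion penalty for the added electron shrinks as the p orbitals become larger and more diffuse down the group, and for Sb that outweighs the weaker nuclear attraction.
For reference (kJ/mol): Si 134, As 78, Sb 103, Cs 46, Tl 19.
So from lowest to highest: Tl < Cs < As < Sb < Si.

Tl < Cs < As < Sb < Si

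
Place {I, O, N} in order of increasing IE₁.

I < O < N

N is in period 2, group 15; O is in period 2, group 16; I is in period 5, group 17.
Across a period the outer electron is held more tightly (higher IE₁); down a group it sits in a higher shell, more shielded, and comes off more easily.
Neither a single period nor a single group — weigh both effects.
O > I: period and group pull opposite ways; the down-group shift dominates (1314 vs 1008 kJ/mol).
N > O: this pair runs against the simple trend — see the exception note.
Note the exception: N has a higher first ionization energy than O, contrary to the simple trend — pairing an electron in O's 2p⁴ costs repulsion energy, so O ionizes more easily than half-filled N (2p³).
Approximate values (kJ/mol): N 1402, O 1314, I 1008.
So from lowest to highest: I < O < N.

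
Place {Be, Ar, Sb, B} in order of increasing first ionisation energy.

B < Sb < Be < Ar

Across a period the outer electron is held more tightly (higher IE₁); down a group it sits in a higher shell, more shielded, and comes off more easily.
Neither a single period nor a single group — weigh both effects.
Sb > B: period and group pull opposite ways; the across-period shift dominates (831 vs 801 kJ/mol).
Be > Sb: period and group pull opposite ways; the down-group shift dominates (900 vs 831 kJ/mol).
Ar > Be: the two effects oppose for this pair; the across-period effect wins (1521 vs 900 kJ/mol).
Note the exception: Be has a higher first ionization energy than B, contrary to the simple trend — removing B's lone 2p electron is easier than breaking Be's filled 2s².
Tabulated first ionization energy (kJ/mol): Be 900, B 801, Ar 1521, Sb 831.
So from lowest to highest: B < Sb < Be < Ar.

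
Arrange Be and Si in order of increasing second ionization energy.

Si < Be

After 1 electron has been removed, what remains? Be⁺ still has 1 valence electron; Si⁺ still has 3 valence electrons.
All are still removing valence electrons, so compare the +1 ions as you would atoms: IE_2 generally rises across a period (higher Z_eff) and falls down a group (larger shell), subject to the usual subshell exceptions.
Valence configurations: Be⁺ [He]2s¹, Si⁺ [Ne]3s²3p¹.
The numbers (kJ/mol): Be 1757, Si 1577.
Overall IE_2 order: Si < Be.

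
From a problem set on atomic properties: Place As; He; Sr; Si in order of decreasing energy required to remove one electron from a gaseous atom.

He > As > Si > Sr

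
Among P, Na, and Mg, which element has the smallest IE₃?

P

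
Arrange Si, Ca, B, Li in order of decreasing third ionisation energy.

The third ionization energy removes an electron from the +2 ion. For each element: Si²⁺ still has 2 valence electrons; Ca²⁺ is the bare [Ar] core; B²⁺ still has 1 valence electron; Li²⁺ is already 1 electron into the core.
Breaking into a closed-shell core is much more expensive than removing a leftover valence electron — Ca and Li have the largest IE_3 here.
Valence configurations: Si²⁺ [Ne]3s², B²⁺ [He]2s¹.
Approximate IE_3 values (kJ/mol): Si 3232, Ca 4912, B 3660, Li 11815.
Overall IE_3 order: Si < B < Ca < Li.

Li > Ca > B > Si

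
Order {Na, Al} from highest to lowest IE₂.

Na, Al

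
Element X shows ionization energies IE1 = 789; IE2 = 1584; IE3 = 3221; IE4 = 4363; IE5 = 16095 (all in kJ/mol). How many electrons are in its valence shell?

Look for the largest jump between consecutive ionization energies: IE5/IE4 ≈ 3.7, far larger than any earlier ratio.
That jump marks the point where a core electron is being removed. So the atom has 4 valence electrons.

4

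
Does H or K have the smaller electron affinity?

K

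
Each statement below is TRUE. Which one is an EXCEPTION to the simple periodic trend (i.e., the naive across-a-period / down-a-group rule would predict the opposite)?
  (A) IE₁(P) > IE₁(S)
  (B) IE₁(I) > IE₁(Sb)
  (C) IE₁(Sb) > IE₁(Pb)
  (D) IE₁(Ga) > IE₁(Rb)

The general trend: IE₁ increases across a period and decreases down a group.
(A) P (period 3, group 15) vs S (period 3, group 16): the stated order contradicts the simple trend.
(B) I (period 5, group 17) vs Sb (period 5, group 15): the stated order agrees with the simple trend.
(C) Sb (period 5, group 15) vs Pb (period 6, group 14): the stated order agrees with the simple trend.
(D) Ga (period 4, group 13) vs Rb (period 5, group 1): the stated order agrees with the simple trend.
The exception is (A): S (3p⁴) ionizes more easily than half-filled P (3p³) because the paired 3p electron in S is pushed out by e⁻–e⁻ repulsion.

(A)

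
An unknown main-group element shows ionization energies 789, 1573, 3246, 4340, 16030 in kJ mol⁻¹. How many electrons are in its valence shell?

4

Look for the largest jump between consecutive ionization energies: IE5/IE4 ≈ 3.7, far larger than any earlier ratio.
That jump marks the point where a core electron is being removed. So the atom has 4 valence electrons.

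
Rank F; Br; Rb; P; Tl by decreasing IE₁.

F > Br > P > Tl > Rb

F is in period 2, group 17; P is in period 3, group 15; Br is in period 4, group 17; Rb is in period 5, group 1; Tl is in period 6, group 13.
Across a period the outer electron is held more tightly (higher IE₁); down a group it sits in a higher shell, more shielded, and comes off more easily.
These span different periods and groups, so the two trends combine.
Tl > Rb: period and group pull opposite ways; the across-period shift dominates (589 vs 403 kJ/mol).
P > Tl: both effects reinforce here, so P is clearly the higher of the two.
Br > P: the two effects oppose for this pair; the across-period effect wins (1140 vs 1012 kJ/mol).
F > Br: they share group 17; the group trend gives F the larger value.
Approximate values (kJ/mol): F 1681, P 1012, Br 1140, Rb 403, Tl 589.
So from highest to lowest: F > Br > P > Tl > Rb.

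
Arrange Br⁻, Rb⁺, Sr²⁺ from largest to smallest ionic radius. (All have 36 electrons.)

All of these have 36 electrons, so size is governed by nuclear charge alone: the more protons, the stronger the pull on the same electron cloud, and the smaller the ion.
Nuclear charges: Sr²⁺ (Z=38), Rb⁺ (Z=37), Br⁻ (Z=35).
Largest to smallest: Br⁻ > Rb⁺ > Sr²⁺.

Br⁻, Rb⁺, Sr²⁺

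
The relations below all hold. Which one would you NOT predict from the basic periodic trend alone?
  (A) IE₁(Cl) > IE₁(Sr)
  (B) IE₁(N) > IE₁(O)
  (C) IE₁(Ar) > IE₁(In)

(B)

The general trend: IE₁ increases across a period and decreases down a group.
(A) Cl (period 3, group 17) vs Sr (period 5, group 2): the stated order agrees with the simple trend.
(B) N (period 2, group 15) vs O (period 2, group 16): the stated order contradicts the simple trend.
(C) Ar (period 3, group 18) vs In (period 5, group 13): the stated order agrees with the simple trend.
The exception is (B): pairing an electron in O's 2p⁴ costs repulsion energy, so O ionizes more easily than half-filled N (2p³).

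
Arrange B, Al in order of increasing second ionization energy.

Consider each +1 ion: B⁺ still has 2 valence electrons; Al⁺ still has 2 valence electrons.
All are still removing valence electrons, so compare the +1 ions as you would atoms: IE_2 generally rises across a period (higher Z_eff) and falls down a group (larger shell), subject to the usual subshell exceptions.
Valence configurations: B⁺ [He]2s², Al⁺ [Ne]3s².
The numbers (kJ/mol): B 2427, Al 1817.
Overall IE_2 order: Al < B.

Al, B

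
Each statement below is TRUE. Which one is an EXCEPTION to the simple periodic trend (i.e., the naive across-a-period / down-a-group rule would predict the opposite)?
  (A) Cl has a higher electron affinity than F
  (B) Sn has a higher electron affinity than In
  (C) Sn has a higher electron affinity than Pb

The general trend: electron affinity increases across a period and decreases down a group.
(A) Cl (period 3, group 17) vs F (period 2, group 17): the stated order contradicts the simple trend.
(B) Sn (period 5, group 14) vs In (period 5, group 13): the stated order agrees with the simple trend.
(C) Sn (period 5, group 14) vs Pb (period 6, group 14): the stated order agrees with the simple trend.
The exception is (A): F's small 2p subshell makes the incoming electron feel strong e⁻–e⁻ repulsion, so Cl actually releases more energy on gaining an electron.

(A)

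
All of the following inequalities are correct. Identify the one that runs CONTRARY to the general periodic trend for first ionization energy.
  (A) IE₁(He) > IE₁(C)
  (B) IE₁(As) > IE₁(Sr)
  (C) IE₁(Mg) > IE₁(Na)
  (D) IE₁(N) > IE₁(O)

(D)

The general trend: first ionization energy increases across a period and decreases down a group.
(A) He (period 1, group 18) vs C (period 2, group 14): the stated order agrees with the simple trend.
(B) As (period 4, group 15) vs Sr (period 5, group 2): the stated order agrees with the simple trend.
(C) Mg (period 3, group 2) vs Na (period 3, group 1): the stated order agrees with the simple trend.
(D) N (period 2, group 15) vs O (period 2, group 16): the stated order contradicts the simple trend.
The exception is (D): pairing an electron in O's 2p⁴ costs repulsion energy, so O ionizes more easily than half-filled N (2p³).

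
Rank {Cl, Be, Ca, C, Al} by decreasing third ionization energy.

Be > Ca > C > Cl > Al

After 2 electrons have been removed, what remains? Cl²⁺ still has 5 valence electrons; Be²⁺ is the bare [He] core; Ca²⁺ is the bare [Ar] core; C²⁺ still has 2 valence electrons; Al²⁺ still has 1 valence electron.
Core electrons are held far more tightly than valence electrons, so Ca and Be top the IE_3 order.
Valence configurations: Cl²⁺ [Ne]3s²3p³, C²⁺ [He]2s², Al²⁺ [Ne]3s¹.
Tabulated IE_3 (kJ/mol): Cl 3822, Be 14849, Ca 4912, C 4620, Al 2745.
Putting it together, IE_3: Al < Cl < C < Ca < Be.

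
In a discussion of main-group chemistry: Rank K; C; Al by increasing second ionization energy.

After 1 electron has been removed, what remains? K⁺ is the bare [Ar] core; C⁺ still has 3 valence electrons; Al⁺ still has 2 valence electrons.
Breaking into a closed-shell core is much more expensive than removing a leftover valence electron — K has the largest IE_2 here.
Valence configurations: C⁺ [He]2s²2p¹, Al⁺ [Ne]3s².
The numbers (kJ/mol): K 3052, C 2353, Al 1817.
So the second ionization energies run Al < C < K.

Al < C < K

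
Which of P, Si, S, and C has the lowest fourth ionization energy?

Si

After 3 electrons have been removed, what remains? P³⁺ still has 2 valence electrons; Si³⁺ still has 1 valence electron; S³⁺ still has 3 valence electrons; C³⁺ still has 1 valence electron.
All are still removing valence electrons, so compare the +3 ions as you would atoms: IE_4 generally rises across a period (higher Z_eff) and falls down a group (larger shell), subject to the usual subshell exceptions.
Valence configurations: P³⁺ [Ne]3s², Si³⁺ [Ne]3s¹, S³⁺ [Ne]3s²3p¹, C³⁺ [He]2s¹.
S³⁺ loses a lone 3p electron whereas P³⁺ must break into a filled 3s² pair, so IE_4(P) > IE_4(S) even though S has the higher nuclear charge.
The numbers (kJ/mol): P 4964, Si 4356, S 4556, C 6223.
Overall IE_4 order: Si < S < P < C.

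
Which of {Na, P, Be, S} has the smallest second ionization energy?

The second ionization energy removes an electron from the +1 ion. For each element: Na⁺ is the bare [Ne] core; P⁺ still has 4 valence electrons; Be⁺ still has 1 valence electron; S⁺ still has 5 valence electrons.
Core electrons are held far more tightly than valence electrons, so Na tops the IE_2 order.
Valence configurations: P⁺ [Ne]3s²3p², Be⁺ [He]2s¹, S⁺ [Ne]3s²3p³.
Tabulated IE_2 (kJ/mol): Na 4562, P 1907, Be 1757, S 2252.
Hence IE_2: Be < P < S < Na.

Be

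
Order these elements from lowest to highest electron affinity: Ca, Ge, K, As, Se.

K is in period 4, group 1; Ca is in period 4, group 2; Ge is in period 4, group 14; As is in period 4, group 15; Se is in period 4, group 16.
Adding an electron releases more energy for atoms nearer the top right (short of the noble gases).
All lie in period 4; the across-period trend (electron affinity increases left to right) applies, with the exception below.
Note the exception: K has a higher electron affinity than Ca, contrary to the simple trend — adding an electron to Ca (ns²) has to open a new, higher-energy np subshell, which is unfavourable.
Note the exception: Ge has a higher electron affinity than As, contrary to the simple trend — adding an electron to As's half-filled 4p³ is unfavourable, so Ge (4p²) has the more exothermic EA.
Approximate values (kJ/mol): K 48, Ca 2, Ge 119, As 78, Se 195.
So from lowest to highest: Ca < K < As < Ge < Se.

Ca < K < As < Ge < Se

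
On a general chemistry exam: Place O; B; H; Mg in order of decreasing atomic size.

Atomic radius shrinks across a period as nuclear charge pulls the same shell inward, and grows down a group as new shells are added.
Neither a single period nor a single group — weigh both effects.
O > H: period and group pull opposite ways; the down-group shift dominates (63 vs 32 pm).
B > O: both are in period 2; the period trend gives B the larger value.
Mg > B: relative to B, both the across-period and down-group shifts push Mg's atomic radius up.
Approximate values (pm): H 32, B 85, O 63, Mg 139.
So from largest to smallest: Mg > B > O > H.

Mg, B, O, H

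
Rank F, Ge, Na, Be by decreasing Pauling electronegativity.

F > Ge > Be > Na

Be is in period 2, group 2; F is in period 2, group 17; Na is in period 3, group 1; Ge is in period 4, group 14.
EN rises left→right (higher Z_eff, smaller atoms) and falls top→bottom (larger, more shielded atoms).
Neither a single period nor a single group — weigh both effects.
Be > Na: both effects reinforce here, so Be is clearly the higher of the two.
Ge > Be: the two effects oppose for this pair; the across-period effect wins (2.01 vs 1.57).
F > Ge: relative to Ge, both the across-period and down-group shifts push F's electronegativity up.
Approximate values (Pauling): Be 1.57, F 3.98, Na 0.93, Ge 2.01.
So from highest to lowest: F > Ge > Be > Na.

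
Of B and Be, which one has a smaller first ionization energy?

Be is in period 2, group 2; B is in period 2, group 13.
Removing the outermost electron gets harder across a period and easier down a group.
All lie in period 2; the across-period trend (first ionization energy increases left to right) applies, with the exception below.
Note the exception: Be has a higher first ionization energy than B, contrary to the simple trend — removing B's lone 2p electron is easier than breaking Be's filled 2s².
For reference (kJ/mol): Be 900, B 801.
So B has the smaller first ionization energy (B < Be).

B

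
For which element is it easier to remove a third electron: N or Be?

Consider each +2 ion: N²⁺ still has 3 valence electrons; Be²⁺ is the bare [He] core.
Breaking into a closed-shell core is much more expensive than removing a leftover valence electron — Be has the largest IE_3 here.
Approximate IE_3 values (kJ/mol): N 4578, Be 14849.
Hence IE_3: N < Be.

N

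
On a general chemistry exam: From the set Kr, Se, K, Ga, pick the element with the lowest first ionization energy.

Across a period the outer electron is held more tightly (higher IE₁); down a group it sits in a higher shell, more shielded, and comes off more easily.
All lie in period 4, so first ionization energy increases left to right.
The lowest first ionization energy among these belongs to K.

K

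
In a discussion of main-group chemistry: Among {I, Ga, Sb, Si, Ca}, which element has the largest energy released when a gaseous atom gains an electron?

Si is in period 3, group 14; Ca is in period 4, group 2; Ga is in period 4, group 13; Sb is in period 5, group 15; I is in period 5, group 17.
Electron affinity generally becomes more exothermic across a period toward the halogens and less exothermic down a group.
Neither a single period nor a single group — weigh both effects.
Ga > Ca: Ga lies to the right of Ca in period 4, so the across-period effect alone puts Ga higher.
Sb > Ga: the two effects oppose for this pair; the across-period effect wins (103 vs 29 kJ/mol).
Si > Sb: the two effects oppose for this pair; the down-group effect wins (134 vs 103 kJ/mol).
I > Si: the two effects oppose for this pair; the across-period effect wins (295 vs 134 kJ/mol).
For reference (kJ/mol): Si 134, Ca 2, Ga 29, Sb 103, I 295.
The largest energy released when a gaseous atom gains an electron among these belongs to I.

I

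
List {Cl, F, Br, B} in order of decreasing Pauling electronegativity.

F > Cl > Br > B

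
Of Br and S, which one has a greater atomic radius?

Radius decreases left→right (rising Z_eff, same n) and increases top→bottom (higher n).
A diagonal step moves right (one effect) and down (the opposite effect) at once.
Br > S: the two effects oppose for this pair; the down-group effect wins (114 vs 103 pm).
Approximate values (pm): S 103, Br 114.
So Br has the greater atomic radius (Br > S).

Br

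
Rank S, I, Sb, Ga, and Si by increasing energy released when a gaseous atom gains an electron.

Adding an electron releases more energy for atoms nearer the top right (short of the noble gases).
Neither a single period nor a single group — weigh both effects.
Sb > Ga: the two effects oppose for this pair; the across-period effect wins (103 vs 29 kJ/mol).
Si > Sb: the two effects oppose for this pair; the down-group effect wins (134 vs 103 kJ/mol).
S > Si: both are in period 3; the period trend gives S the larger value.
I > S: period and group pull opposite ways; the across-period shift dominates (295 vs 200 kJ/mol).
Tabulated electron affinity (kJ/mol): Si 134, S 200, Ga 29, Sb 103, I 295.
So from lowest to highest: Ga < Sb < Si < S < I.

Ga, Sb, Si, S, I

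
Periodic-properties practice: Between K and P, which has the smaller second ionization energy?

P

After 1 electron has been removed, what remains? K⁺ is the bare [Ar] core; P⁺ still has 4 valence electrons.
Breaking into a closed-shell core is much more expensive than removing a leftover valence electron — K has the largest IE_2 here.
Approximate IE_2 values (kJ/mol): K 3052, P 1907.
So the second ionization energies run P < K.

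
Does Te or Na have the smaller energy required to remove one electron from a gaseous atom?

Na

Na is in period 3, group 1; Te is in period 5, group 16.
IE₁ increases left→right with effective nuclear charge and decreases top→bottom as the valence shell moves farther out.
These span different periods and groups, so the two trends combine.
Te > Na: period and group pull opposite ways; the across-period shift dominates (869 vs 496 kJ/mol).
For reference (kJ/mol): Na 496, Te 869.
So Na has the smaller energy required to remove one electron from a gaseous atom (Na < Te).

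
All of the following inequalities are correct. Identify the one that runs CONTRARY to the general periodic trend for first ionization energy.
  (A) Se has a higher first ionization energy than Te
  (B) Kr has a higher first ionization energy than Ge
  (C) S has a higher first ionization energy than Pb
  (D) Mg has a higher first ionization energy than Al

(D)

The general trend: first ionization energy increases across a period and decreases down a group.
(A) Se (period 4, group 16) vs Te (period 5, group 16): the stated order agrees with the simple trend.
(B) Kr (period 4, group 18) vs Ge (period 4, group 14): the stated order agrees with the simple trend.
(C) S (period 3, group 16) vs Pb (period 6, group 14): the stated order agrees with the simple trend.
(D) Mg (period 3, group 2) vs Al (period 3, group 13): the stated order contradicts the simple trend.
The exception is (D): Al's single 3p electron is easier to remove than one from Mg's filled 3s².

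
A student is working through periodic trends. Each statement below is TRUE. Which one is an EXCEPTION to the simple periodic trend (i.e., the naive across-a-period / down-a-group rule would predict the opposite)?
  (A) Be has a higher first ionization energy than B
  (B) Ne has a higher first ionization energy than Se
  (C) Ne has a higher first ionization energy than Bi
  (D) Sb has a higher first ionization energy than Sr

(A)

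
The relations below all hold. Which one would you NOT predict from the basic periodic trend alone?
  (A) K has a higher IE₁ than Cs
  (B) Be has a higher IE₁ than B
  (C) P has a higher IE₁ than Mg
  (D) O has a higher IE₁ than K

The general trend: IE₁ increases across a period and decreases down a group.
(A) K (period 4, group 1) vs Cs (period 6, group 1): the stated order agrees with the simple trend.
(B) Be (period 2, group 2) vs B (period 2, group 13): the stated order contradicts the simple trend.
(C) P (period 3, group 15) vs Mg (period 3, group 2): the stated order agrees with the simple trend.
(D) O (period 2, group 16) vs K (period 4, group 1): the stated order agrees with the simple trend.
The exception is (B): removing B's lone 2p electron is easier than breaking Be's filled 2s².

(B)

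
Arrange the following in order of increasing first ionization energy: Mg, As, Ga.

Mg is in period 3, group 2; Ga is in period 4, group 13; As is in period 4, group 15.
Removing the outermost electron gets harder across a period and easier down a group.
Here both period and group differ, so the two effects have to be weighed against each other.
Mg > Ga: period and group pull opposite ways; the down-group shift dominates (738 vs 579 kJ/mol).
As > Mg: the two effects oppose for this pair; the across-period effect wins (947 vs 738 kJ/mol).
Tabulated first ionization energy (kJ/mol): Mg 738, Ga 579, As 947.
So from lowest to highest: Ga < Mg < As.

Ga, Mg, As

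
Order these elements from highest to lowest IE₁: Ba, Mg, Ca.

Mg is in period 3, group 2; Ca is in period 4, group 2; Ba is in period 6, group 2.
IE₁ increases left→right with effective nuclear charge and decreases top→bottom as the valence shell moves farther out.
All are in group 2, so first ionization energy increases up the group.
So from highest to lowest: Mg > Ca > Ba.

Mg, Ca, Ba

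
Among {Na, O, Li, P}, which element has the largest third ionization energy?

The third ionization energy removes an electron from the +2 ion. For each element: Na²⁺ is already 1 electron into the core; O²⁺ still has 4 valence electrons; Li²⁺ is already 1 electron into the core; P²⁺ still has 3 valence electrons.
Pulling an electron out of a noble-gas core costs far more than removing a remaining valence electron, so Na and Li sit at the high end of IE_3.
Valence configurations: O²⁺ [He]2s²2p², P²⁺ [Ne]3s²3p¹.
Tabulated IE_3 (kJ/mol): Na 6910, O 5300, Li 11815, P 2914.
Overall IE_3 order: P < O < Na < Li.

Li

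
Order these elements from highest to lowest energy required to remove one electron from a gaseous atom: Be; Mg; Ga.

Be, Mg, Ga

Be is in period 2, group 2; Mg is in period 3, group 2; Ga is in period 4, group 13.
IE₁ increases left→right with effective nuclear charge and decreases top→bottom as the valence shell moves farther out.
These span different periods and groups, so the two trends combine.
Mg > Ga: the two effects oppose for this pair; the down-group effect wins (738 vs 579 kJ/mol).
Be > Mg: they share group 2; the group trend gives Be the larger value.
Tabulated first ionization energy (kJ/mol): Be 900, Mg 738, Ga 579.
So from highest to lowest: Be > Mg > Ga.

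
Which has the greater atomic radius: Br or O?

Br

Atomic radius shrinks across a period as nuclear charge pulls the same shell inward, and grows down a group as new shells are added.
Here both period and group differ, so the two effects have to be weighed against each other.
Br > O: the two effects oppose for this pair; the down-group effect wins (114 vs 63 pm).
Tabulated atomic radius (pm): O 63, Br 114.
So Br has the greater atomic radius (Br > O).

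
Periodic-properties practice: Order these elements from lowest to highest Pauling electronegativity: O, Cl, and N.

N < Cl < O

N is in period 2, group 15; O is in period 2, group 16; Cl is in period 3, group 17.
Atoms toward the upper right of the periodic table pull bonding electrons most strongly.
These span different periods and groups, so the two trends combine.
Cl > N: the two effects oppose for this pair; the across-period effect wins (3.16 vs 3.04).
O > Cl: period and group pull opposite ways; the down-group shift dominates (3.44 vs 3.16).
Approximate values (Pauling): N 3.04, O 3.44, Cl 3.16.
So from lowest to highest: N < Cl < O.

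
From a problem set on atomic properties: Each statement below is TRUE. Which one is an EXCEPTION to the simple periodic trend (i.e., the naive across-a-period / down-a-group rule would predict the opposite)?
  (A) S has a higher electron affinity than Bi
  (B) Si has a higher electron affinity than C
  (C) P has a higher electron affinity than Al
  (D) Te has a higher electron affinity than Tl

The general trend: electron affinity increases across a period and decreases down a group.
(A) S (period 3, group 16) vs Bi (period 6, group 15): the stated order agrees with the simple trend.
(B) Si (period 3, group 14) vs C (period 2, group 14): the stated order contradicts the simple trend.
(C) P (period 3, group 15) vs Al (period 3, group 13): the stated order agrees with the simple trend.
(D) Te (period 5, group 16) vs Tl (period 6, group 13): the stated order agrees with the simple trend.
The exception is (B): Si's larger, more diffuse 3p orbitals accept an added electron slightly more readily than C's compact 2p.

(B)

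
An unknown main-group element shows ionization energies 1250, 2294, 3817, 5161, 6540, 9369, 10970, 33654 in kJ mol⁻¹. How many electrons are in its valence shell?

7

Look for the largest jump between consecutive ionization energies: IE8/IE7 ≈ 3.1, far larger than any earlier ratio.
That jump marks the point where a core electron is being removed. So the atom has 7 valence electrons.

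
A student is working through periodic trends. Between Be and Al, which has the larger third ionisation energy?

Be

After 2 electrons have been removed, what remains? Be²⁺ is the bare [He] core; Al²⁺ still has 1 valence electron.
Breaking into a closed-shell core is much more expensive than removing a leftover valence electron — Be has the largest IE_3 here.
The numbers (kJ/mol): Be 14849, Al 2745.
Overall IE_3 order: Al < Be.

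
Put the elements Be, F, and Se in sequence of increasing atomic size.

F, Be, Se

Be is in period 2, group 2; F is in period 2, group 17; Se is in period 4, group 16.
Radius decreases left→right (rising Z_eff, same n) and increases top→bottom (higher n).
Neither a single period nor a single group — weigh both effects.
Be > F: both are in period 2; the period trend gives Be the larger value.
Se > Be: the two effects oppose for this pair; the down-group effect wins (116 vs 102 pm).
Tabulated atomic radius (pm): Be 102, F 64, Se 116.
So from smallest to largest: F < Be < Se.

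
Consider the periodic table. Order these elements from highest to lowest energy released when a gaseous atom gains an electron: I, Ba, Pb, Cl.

Cl is in period 3, group 17; I is in period 5, group 17; Ba is in period 6, group 2; Pb is in period 6, group 14.
EA tends to increase across a period and decrease down a group, though the pattern is less regular than for IE or radius.
Here both period and group differ, so the two effects have to be weighed against each other.
Pb > Ba: Pb lies to the right of Ba in period 6, so the across-period effect alone puts Pb higher.
I > Pb: both effects reinforce here, so I is clearly the higher of the two.
Cl > I: Cl sits above I in group 17, so the down-group effect alone puts Cl higher.
Approximate values (kJ/mol): Cl 349, I 295, Ba 14, Pb 35.
So from highest to lowest: Cl > I > Pb > Ba.

Cl > I > Pb > Ba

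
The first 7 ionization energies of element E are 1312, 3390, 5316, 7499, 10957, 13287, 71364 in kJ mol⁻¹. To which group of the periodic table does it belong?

Group 16

Look for the largest jump between consecutive ionization energies: IE7/IE6 ≈ 5.4, far larger than any earlier ratio.
That jump marks the point where a core electron is being removed. So the atom has 6 valence electrons.
A main-group element with 6 valence electrons is in group 16.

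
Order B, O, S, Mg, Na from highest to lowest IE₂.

Na > O > B > S > Mg

The second ionization energy removes an electron from the +1 ion. For each element: B⁺ still has 2 valence electrons; O⁺ still has 5 valence electrons; S⁺ still has 5 valence electrons; Mg⁺ still has 1 valence electron; Na⁺ is the bare [Ne] core.
Breaking into a closed-shell core is much more expensive than removing a leftover valence electron — Na has the largest IE_2 here.
Valence configurations: B⁺ [He]2s², O⁺ [He]2s²2p³, S⁺ [Ne]3s²3p³, Mg⁺ [Ne]3s¹.
Tabulated IE_2 (kJ/mol): B 2427, O 3388, S 2252, Mg 1451, Na 4562.
So the second ionization energies run Mg < S < B < O < Na.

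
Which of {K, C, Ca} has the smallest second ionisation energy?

After 1 electron has been removed, what remains? K⁺ is the bare [Ar] core; C⁺ still has 3 valence electrons; Ca⁺ still has 1 valence electron.
Breaking into a closed-shell core is much more expensive than removing a leftover valence electron — K has the largest IE_2 here.
Valence configurations: C⁺ [He]2s²2p¹, Ca⁺ [Ar]4s¹.
Approximate IE_2 values (kJ/mol): K 3052, C 2353, Ca 1145.
Putting it together, IE_2: Ca < C < K.

Ca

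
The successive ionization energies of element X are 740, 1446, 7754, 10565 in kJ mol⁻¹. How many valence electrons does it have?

2

Look for the largest jump between consecutive ionization energies: IE3/IE2 ≈ 5.4, far larger than any earlier ratio.
That jump marks the point where a core electron is being removed. So the atom has 2 valence electrons.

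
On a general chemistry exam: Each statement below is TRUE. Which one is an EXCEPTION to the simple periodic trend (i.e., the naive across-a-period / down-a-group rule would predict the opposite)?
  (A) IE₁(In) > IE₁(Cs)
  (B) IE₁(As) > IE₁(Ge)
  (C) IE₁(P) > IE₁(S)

(C)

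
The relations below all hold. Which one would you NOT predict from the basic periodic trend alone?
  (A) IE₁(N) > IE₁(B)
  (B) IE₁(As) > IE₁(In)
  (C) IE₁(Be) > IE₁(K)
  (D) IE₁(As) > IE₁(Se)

The general trend: first ionization energy increases across a period and decreases down a group.
(A) N (period 2, group 15) vs B (period 2, group 13): the stated order agrees with the simple trend.
(B) As (period 4, group 15) vs In (period 5, group 13): the stated order agrees with the simple trend.
(C) Be (period 2, group 2) vs K (period 4, group 1): the stated order agrees with the simple trend.
(D) As (period 4, group 15) vs Se (period 4, group 16): the stated order contradicts the simple trend.
The exception is (D): Se (4p⁴) ionizes more easily than half-filled As (4p³).

(D)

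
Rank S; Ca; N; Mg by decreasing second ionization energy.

IE_2 is the cost of taking one more electron from the +1 cation: S⁺ still has 5 valence electrons; Ca⁺ still has 1 valence electron; N⁺ still has 4 valence electrons; Mg⁺ still has 1 valence electron.
All are still removing valence electrons, so compare the +1 ions as you would atoms: IE_2 generally rises across a period (higher Z_eff) and falls down a group (larger shell), subject to the usual subshell exceptions.
Valence configurations: S⁺ [Ne]3s²3p³, Ca⁺ [Ar]4s¹, N⁺ [He]2s²2p², Mg⁺ [Ne]3s¹.
Approximate IE_2 values (kJ/mol): S 2252, Ca 1145, N 2856, Mg 1451.
So the second ionization energies run Ca < Mg < S < N.

N, S, Mg, Ca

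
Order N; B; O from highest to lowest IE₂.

O > N > B

Consider each +1 ion: N⁺ still has 4 valence electrons; B⁺ still has 2 valence electrons; O⁺ still has 5 valence electrons.
All are still removing valence electrons, so compare the +1 ions as you would atoms: IE_2 generally rises across a period (higher Z_eff) and falls down a group (larger shell), subject to the usual subshell exceptions.
Valence configurations: N⁺ [He]2s²2p², B⁺ [He]2s², O⁺ [He]2s²2p³.
The numbers (kJ/mol): N 2856, B 2427, O 3388.
Hence IE_2: B < N < O.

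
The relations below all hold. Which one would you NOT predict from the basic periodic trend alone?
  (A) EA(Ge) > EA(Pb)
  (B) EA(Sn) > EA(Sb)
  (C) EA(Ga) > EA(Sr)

The general trend: electron affinity increases across a period and decreases down a group.
(A) Ge (period 4, group 14) vs Pb (period 6, group 14): the stated order agrees with the simple trend.
(B) Sn (period 5, group 14) vs Sb (period 5, group 15): the stated order contradicts the simple trend.
(C) Ga (period 4, group 13) vs Sr (period 5, group 2): the stated order agrees with the simple trend.
The exception is (B): adding an electron to Sb's half-filled 5p³ is unfavourable, so Sn has the more exothermic EA.

(B)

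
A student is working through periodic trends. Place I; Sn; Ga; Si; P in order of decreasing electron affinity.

I, Si, Sn, P, Ga

Si is in period 3, group 14; P is in period 3, group 15; Ga is in period 4, group 13; Sn is in period 5, group 14; I is in period 5, group 17.
Electron affinity generally becomes more exothermic across a period toward the halogens and less exothermic down a group.
These span different periods and groups, so the two trends combine.
P > Ga: both effects reinforce here, so P is clearly the higher of the two.
Sn > P: this pair runs against the simple trend — see the exception note.
Si > Sn: Si sits above Sn in group 14, so the down-group effect alone puts Si higher.
I > Si: the two effects oppose for this pair; the across-period effect wins (295 vs 134 kJ/mol).
Note the exception: Sn has a higher electron affinity than P, contrary to the simple trend — adding an electron to P's half-filled np³ subshell costs electron-pairing energy.
Note the exception: Si has a higher electron affinity than P, contrary to the simple trend — adding an electron to P's half-filled 3p³ is unfavourable, so Si (3p²) has the more exothermic EA.
For reference (kJ/mol): Si 134, P 72, Ga 29, Sn 107, I 295.
So from highest to lowest: I > Si > Sn > P > Ga.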